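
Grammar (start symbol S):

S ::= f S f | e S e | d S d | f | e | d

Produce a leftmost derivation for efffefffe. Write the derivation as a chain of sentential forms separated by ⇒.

S ⇒ eSe ⇒ efSfe ⇒ effSffe ⇒ efffSfffe ⇒ efffefffe

S ⇒ eSe   [S ::= e S e]
eSe ⇒ efSfe   [S ::= f S f]
efSfe ⇒ effSffe   [S ::= f S f]
effSffe ⇒ efffSfffe   [S ::= f S f]
efffSfffe ⇒ efffefffe   [S ::= e]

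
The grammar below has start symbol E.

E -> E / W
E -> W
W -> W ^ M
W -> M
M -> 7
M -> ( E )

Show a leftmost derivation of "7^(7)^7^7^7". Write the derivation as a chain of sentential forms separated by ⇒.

E ⇒ W   [E -> W]
W ⇒ W^M   [W -> W ^ M]
W^M ⇒ W^M^M   [W -> W ^ M]
W^M^M ⇒ W^M^M^M   [W -> W ^ M]
W^M^M^M ⇒ W^M^M^M^M   [W -> W ^ M]
W^M^M^M^M ⇒ M^M^M^M^M   [W -> M]
M^M^M^M^M ⇒ 7^M^M^M^M   [M -> 7]
7^M^M^M^M ⇒ 7^(E)^M^M^M   [M -> ( E )]
7^(E)^M^M^M ⇒ 7^(W)^M^M^M   [E -> W]
7^(W)^M^M^M ⇒ 7^(M)^M^M^M   [W -> M]
7^(M)^M^M^M ⇒ 7^(7)^M^M^M   [M -> 7]
7^(7)^M^M^M ⇒ 7^(7)^7^M^M   [M -> 7]
7^(7)^7^M^M ⇒ 7^(7)^7^7^M   [M -> 7]
7^(7)^7^7^M ⇒ 7^(7)^7^7^7   [M -> 7]

E⇒W⇒W^M⇒W^M^M⇒W^M^M^M⇒W^M^M^M^M⇒M^M^M^M^M⇒7^M^M^M^M⇒7^(E)^M^M^M⇒7^(W)^M^M^M⇒7^(M)^M^M^M⇒7^(7)^M^M^M⇒7^(7)^7^M^M⇒7^(7)^7^7^M⇒7^(7)^7^7^7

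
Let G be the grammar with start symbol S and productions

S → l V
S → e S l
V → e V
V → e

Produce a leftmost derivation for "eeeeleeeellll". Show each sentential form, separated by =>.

S=>eSl=>eeSll=>eeeSlll=>eeeeSllll=>eeeelVllll=>eeeeleVllll=>eeeeleeVllll=>eeeeleeeVllll=>eeeeleeeellll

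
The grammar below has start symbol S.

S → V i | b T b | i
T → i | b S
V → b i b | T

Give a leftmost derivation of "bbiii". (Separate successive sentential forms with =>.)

S => Vi   [S → V i]
Vi => Ti   [V → T]
Ti => bSi   [T → b S]
bSi => bVii   [S → V i]
bVii => bTii   [V → T]
bTii => bbSii   [T → b S]
bbSii => bbiii   [S → i]

S => Vi => Ti => bSi => bVii => bTii => bbSii => bbiii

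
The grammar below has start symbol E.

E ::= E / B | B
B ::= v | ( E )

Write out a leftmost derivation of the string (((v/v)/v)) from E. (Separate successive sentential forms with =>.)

E => B   [E ::= B]
B => (E)   [B ::= ( E )]
(E) => (B)   [E ::= B]
(B) => ((E))   [B ::= ( E )]
((E)) => ((E/B))   [E ::= E / B]
((E/B)) => ((B/B))   [E ::= B]
((B/B)) => (((E)/B))   [B ::= ( E )]
(((E)/B)) => (((E/B)/B))   [E ::= E / B]
(((E/B)/B)) => (((B/B)/B))   [E ::= B]
(((B/B)/B)) => (((v/B)/B))   [B ::= v]
(((v/B)/B)) => (((v/v)/B))   [B ::= v]
(((v/v)/B)) => (((v/v)/v))   [B ::= v]

E => B => (E) => (B) => ((E)) => ((E/B)) => ((B/B)) => (((E)/B)) => (((E/B)/B)) => (((B/B)/B)) => (((v/B)/B)) => (((v/v)/B)) => (((v/v)/v))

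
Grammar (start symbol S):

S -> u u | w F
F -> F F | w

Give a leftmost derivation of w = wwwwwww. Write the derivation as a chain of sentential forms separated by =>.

S => wF   [S -> w F]
wF => wFF   [F -> F F]
wFF => wFFF   [F -> F F]
wFFF => wFFFF   [F -> F F]
wFFFF => wFFFFF   [F -> F F]
wFFFFF => wwFFFF   [F -> w]
wwFFFF => wwFFFFF   [F -> F F]
wwFFFFF => wwwFFFF   [F -> w]
wwwFFFF => wwwwFFF   [F -> w]
wwwwFFF => wwwwwFF   [F -> w]
wwwwwFF => wwwwwwF   [F -> w]
wwwwwwF => wwwwwww   [F -> w]

S=>wF=>wFF=>wFFF=>wFFFF=>wFFFFF=>wwFFFF=>wwFFFFF=>wwwFFFF=>wwwwFFF=>wwwwwFF=>wwwwwwF=>wwwwwww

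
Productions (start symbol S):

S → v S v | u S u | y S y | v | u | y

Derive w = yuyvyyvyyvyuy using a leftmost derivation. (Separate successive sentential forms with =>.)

S => ySy => yuSuy => yuySyuy => yuyvSvyuy => yuyvySyvyuy => yuyvyySyyvyuy => yuyvyyvyyvyuy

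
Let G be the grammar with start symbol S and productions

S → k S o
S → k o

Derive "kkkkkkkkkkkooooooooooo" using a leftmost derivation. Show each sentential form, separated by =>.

S => kSo => kkSoo => kkkSooo => kkkkSoooo => kkkkkSooooo => kkkkkkSoooooo => kkkkkkkSooooooo => kkkkkkkkSoooooooo => kkkkkkkkkSooooooooo => kkkkkkkkkkSoooooooooo => kkkkkkkkkkkooooooooooo

S => kSo   [S → k S o]
kSo => kkSoo   [S → k S o]
kkSoo => kkkSooo   [S → k S o]
kkkSooo => kkkkSoooo   [S → k S o]
kkkkSoooo => kkkkkSooooo   [S → k S o]
kkkkkSooooo => kkkkkkSoooooo   [S → k S o]
kkkkkkSoooooo => kkkkkkkSooooooo   [S → k S o]
kkkkkkkSooooooo => kkkkkkkkSoooooooo   [S → k S o]
kkkkkkkkSoooooooo => kkkkkkkkkSooooooooo   [S → k S o]
kkkkkkkkkSooooooooo => kkkkkkkkkkSoooooooooo   [S → k S o]
kkkkkkkkkkSoooooooooo => kkkkkkkkkkkooooooooooo   [S → k o]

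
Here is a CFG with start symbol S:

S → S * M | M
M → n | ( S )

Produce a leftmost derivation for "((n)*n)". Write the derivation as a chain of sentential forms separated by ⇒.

S ⇒ M   [S → M]
M ⇒ (S)   [M → ( S )]
(S) ⇒ (S*M)   [S → S * M]
(S*M) ⇒ (M*M)   [S → M]
(M*M) ⇒ ((S)*M)   [M → ( S )]
((S)*M) ⇒ ((M)*M)   [S → M]
((M)*M) ⇒ ((n)*M)   [M → n]
((n)*M) ⇒ ((n)*n)   [M → n]

S ⇒ M ⇒ (S) ⇒ (S*M) ⇒ (M*M) ⇒ ((S)*M) ⇒ ((M)*M) ⇒ ((n)*M) ⇒ ((n)*n)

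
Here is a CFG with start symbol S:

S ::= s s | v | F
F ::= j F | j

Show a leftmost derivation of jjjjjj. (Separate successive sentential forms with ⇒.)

S ⇒ F ⇒ jF ⇒ jjF ⇒ jjjF ⇒ jjjjF ⇒ jjjjjF ⇒ jjjjjj

S ⇒ F   [S ::= F]
F ⇒ jF   [F ::= j F]
jF ⇒ jjF   [F ::= j F]
jjF ⇒ jjjF   [F ::= j F]
jjjF ⇒ jjjjF   [F ::= j F]
jjjjF ⇒ jjjjjF   [F ::= j F]
jjjjjF ⇒ jjjjjj   [F ::= j]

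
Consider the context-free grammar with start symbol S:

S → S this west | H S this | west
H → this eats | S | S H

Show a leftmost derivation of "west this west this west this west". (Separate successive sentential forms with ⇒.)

S ⇒ S this west   [S → S this west]
S this west ⇒ S this west this west   [S → S this west]
S this west this west ⇒ S this west this west this west   [S → S this west]
S this west this west this west ⇒ west this west this west this west   [S → west]

S ⇒ S this west ⇒ S this west this west ⇒ S this west this west this west ⇒ west this west this west this west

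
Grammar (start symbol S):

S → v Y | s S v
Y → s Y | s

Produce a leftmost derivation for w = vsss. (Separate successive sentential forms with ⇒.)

S ⇒ vY   [S → v Y]
vY ⇒ vsY   [Y → s Y]
vsY ⇒ vssY   [Y → s Y]
vssY ⇒ vsss   [Y → s]

S⇒vY⇒vsY⇒vssY⇒vsss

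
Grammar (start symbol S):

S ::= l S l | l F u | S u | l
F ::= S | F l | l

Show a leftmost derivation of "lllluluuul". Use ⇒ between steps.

S ⇒ lSl   [S ::= l S l]
lSl ⇒ lSul   [S ::= S u]
lSul ⇒ lSuul   [S ::= S u]
lSuul ⇒ llFuuul   [S ::= l F u]
llFuuul ⇒ llSuuul   [F ::= S]
llSuuul ⇒ lllSluuul   [S ::= l S l]
lllSluuul ⇒ lllSuluuul   [S ::= S u]
lllSuluuul ⇒ lllluluuul   [S ::= l]

S ⇒ lSl ⇒ lSul ⇒ lSuul ⇒ llFuuul ⇒ llSuuul ⇒ lllSluuul ⇒ lllSuluuul ⇒ lllluluuul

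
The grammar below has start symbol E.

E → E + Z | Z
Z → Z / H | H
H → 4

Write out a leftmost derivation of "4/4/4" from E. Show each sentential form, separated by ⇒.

E ⇒ Z   [E → Z]
Z ⇒ Z/H   [Z → Z / H]
Z/H ⇒ Z/H/H   [Z → Z / H]
Z/H/H ⇒ H/H/H   [Z → H]
H/H/H ⇒ 4/H/H   [H → 4]
4/H/H ⇒ 4/4/H   [H → 4]
4/4/H ⇒ 4/4/4   [H → 4]

E ⇒ Z ⇒ Z/H ⇒ Z/H/H ⇒ H/H/H ⇒ 4/H/H ⇒ 4/4/H ⇒ 4/4/4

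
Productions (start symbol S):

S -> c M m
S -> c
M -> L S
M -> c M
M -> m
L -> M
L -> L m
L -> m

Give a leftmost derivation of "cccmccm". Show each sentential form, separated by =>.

S=>cMm=>cLSm=>cMSm=>ccMSm=>ccLSSm=>ccMSSm=>cccMSSm=>cccmSSm=>cccmcSm=>cccmccm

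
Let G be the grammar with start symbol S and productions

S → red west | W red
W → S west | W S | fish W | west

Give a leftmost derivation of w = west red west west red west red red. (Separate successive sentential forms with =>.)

S => W red   [S → W red]
W red => W S red   [W → W S]
W S red => W S S red   [W → W S]
W S S red => west S S red   [W → west]
west S S red => west red west S red   [S → red west]
west red west S red => west red west W red red   [S → W red]
west red west W red red => west red west W S red red   [W → W S]
west red west W S red red => west red west west S red red   [W → west]
west red west west S red red => west red west west red west red red   [S → red west]

S => W red => W S red => W S S red => west S S red => west red west S red => west red west W red red => west red west W S red red => west red west west S red red => west red west west red west red red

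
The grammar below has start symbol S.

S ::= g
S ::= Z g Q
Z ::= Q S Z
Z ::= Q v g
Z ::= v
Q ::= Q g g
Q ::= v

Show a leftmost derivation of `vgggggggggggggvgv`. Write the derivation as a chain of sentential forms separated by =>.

S => ZgQ   [S ::= Z g Q]
ZgQ => QSZgQ   [Z ::= Q S Z]
QSZgQ => QggSZgQ   [Q ::= Q g g]
QggSZgQ => QggggSZgQ   [Q ::= Q g g]
QggggSZgQ => QggggggSZgQ   [Q ::= Q g g]
QggggggSZgQ => QggggggggSZgQ   [Q ::= Q g g]
QggggggggSZgQ => QggggggggggSZgQ   [Q ::= Q g g]
QggggggggggSZgQ => QggggggggggggSZgQ   [Q ::= Q g g]
QggggggggggggSZgQ => vggggggggggggSZgQ   [Q ::= v]
vggggggggggggSZgQ => vgggggggggggggZgQ   [S ::= g]
vgggggggggggggZgQ => vgggggggggggggvgQ   [Z ::= v]
vgggggggggggggvgQ => vgggggggggggggvgv   [Q ::= v]

S=>ZgQ=>QSZgQ=>QggSZgQ=>QggggSZgQ=>QggggggSZgQ=>QggggggggSZgQ=>QggggggggggSZgQ=>QggggggggggggSZgQ=>vggggggggggggSZgQ=>vgggggggggggggZgQ=>vgggggggggggggvgQ=>vgggggggggggggvgv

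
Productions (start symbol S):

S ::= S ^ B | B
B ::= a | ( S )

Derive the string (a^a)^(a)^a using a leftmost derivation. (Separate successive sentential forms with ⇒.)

S ⇒ S^B   [S ::= S ^ B]
S^B ⇒ S^B^B   [S ::= S ^ B]
S^B^B ⇒ B^B^B   [S ::= B]
B^B^B ⇒ (S)^B^B   [B ::= ( S )]
(S)^B^B ⇒ (S^B)^B^B   [S ::= S ^ B]
(S^B)^B^B ⇒ (B^B)^B^B   [S ::= B]
(B^B)^B^B ⇒ (a^B)^B^B   [B ::= a]
(a^B)^B^B ⇒ (a^a)^B^B   [B ::= a]
(a^a)^B^B ⇒ (a^a)^(S)^B   [B ::= ( S )]
(a^a)^(S)^B ⇒ (a^a)^(B)^B   [S ::= B]
(a^a)^(B)^B ⇒ (a^a)^(a)^B   [B ::= a]
(a^a)^(a)^B ⇒ (a^a)^(a)^a   [B ::= a]

S ⇒ S^B ⇒ S^B^B ⇒ B^B^B ⇒ (S)^B^B ⇒ (S^B)^B^B ⇒ (B^B)^B^B ⇒ (a^B)^B^B ⇒ (a^a)^B^B ⇒ (a^a)^(S)^B ⇒ (a^a)^(B)^B ⇒ (a^a)^(a)^B ⇒ (a^a)^(a)^a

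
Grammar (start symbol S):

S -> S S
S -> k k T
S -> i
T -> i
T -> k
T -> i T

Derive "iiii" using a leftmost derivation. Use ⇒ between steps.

S ⇒ SS ⇒ SSS ⇒ SSSS ⇒ iSSS ⇒ iiSS ⇒ iiiS ⇒ iiii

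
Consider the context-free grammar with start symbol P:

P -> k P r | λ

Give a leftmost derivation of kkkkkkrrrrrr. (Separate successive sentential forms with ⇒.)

P ⇒ kPr   [P -> k P r]
kPr ⇒ kkPrr   [P -> k P r]
kkPrr ⇒ kkkPrrr   [P -> k P r]
kkkPrrr ⇒ kkkkPrrrr   [P -> k P r]
kkkkPrrrr ⇒ kkkkkPrrrrr   [P -> k P r]
kkkkkPrrrrr ⇒ kkkkkkPrrrrrr   [P -> k P r]
kkkkkkPrrrrrr ⇒ kkkkkkrrrrrr   [P -> λ]

P ⇒ kPr ⇒ kkPrr ⇒ kkkPrrr ⇒ kkkkPrrrr ⇒ kkkkkPrrrrr ⇒ kkkkkkPrrrrrr ⇒ kkkkkkrrrrrr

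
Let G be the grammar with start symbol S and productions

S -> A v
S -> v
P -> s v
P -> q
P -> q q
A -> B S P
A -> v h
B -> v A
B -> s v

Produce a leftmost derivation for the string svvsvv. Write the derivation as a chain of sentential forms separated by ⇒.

S ⇒ Av ⇒ BSPv ⇒ svSPv ⇒ svvPv ⇒ svvsvv

S ⇒ Av   [S -> A v]
Av ⇒ BSPv   [A -> B S P]
BSPv ⇒ svSPv   [B -> s v]
svSPv ⇒ svvPv   [S -> v]
svvPv ⇒ svvsvv   [P -> s v]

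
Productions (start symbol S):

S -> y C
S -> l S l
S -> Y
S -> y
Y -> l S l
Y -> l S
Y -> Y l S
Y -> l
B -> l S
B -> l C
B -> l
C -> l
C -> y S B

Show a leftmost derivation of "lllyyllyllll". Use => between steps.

S => lSl => llSll => lllSlll => lllyClll => lllyySBlll => lllyyYBlll => lllyyYlSBlll => lllyyllSBlll => lllyyllyBlll => lllyyllyllll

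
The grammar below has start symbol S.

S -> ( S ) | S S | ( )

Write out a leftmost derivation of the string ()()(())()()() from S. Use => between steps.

S => SS   [S -> S S]
SS => ()S   [S -> ( )]
()S => ()SS   [S -> S S]
()SS => ()SSS   [S -> S S]
()SSS => ()()SS   [S -> ( )]
()()SS => ()()(S)S   [S -> ( S )]
()()(S)S => ()()(())S   [S -> ( )]
()()(())S => ()()(())SS   [S -> S S]
()()(())SS => ()()(())SSS   [S -> S S]
()()(())SSS => ()()(())()SS   [S -> ( )]
()()(())()SS => ()()(())()()S   [S -> ( )]
()()(())()()S => ()()(())()()()   [S -> ( )]

S => SS => ()S => ()SS => ()SSS => ()()SS => ()()(S)S => ()()(())S => ()()(())SS => ()()(())SSS => ()()(())()SS => ()()(())()()S => ()()(())()()()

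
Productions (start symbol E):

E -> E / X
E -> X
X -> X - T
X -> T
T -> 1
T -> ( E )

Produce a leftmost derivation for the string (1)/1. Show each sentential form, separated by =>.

E => E/X => X/X => T/X => (E)/X => (X)/X => (T)/X => (1)/X => (1)/T => (1)/1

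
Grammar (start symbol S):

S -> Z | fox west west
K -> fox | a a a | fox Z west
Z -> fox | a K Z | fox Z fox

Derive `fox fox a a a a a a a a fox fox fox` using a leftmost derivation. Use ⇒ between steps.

S ⇒ Z ⇒ fox Z fox ⇒ fox fox Z fox fox ⇒ fox fox a K Z fox fox ⇒ fox fox a a a a Z fox fox ⇒ fox fox a a a a a K Z fox fox ⇒ fox fox a a a a a a a a Z fox fox ⇒ fox fox a a a a a a a a fox fox fox

S ⇒ Z   [S -> Z]
Z ⇒ fox Z fox   [Z -> fox Z fox]
fox Z fox ⇒ fox fox Z fox fox   [Z -> fox Z fox]
fox fox Z fox fox ⇒ fox fox a K Z fox fox   [Z -> a K Z]
fox fox a K Z fox fox ⇒ fox fox a a a a Z fox fox   [K -> a a a]
fox fox a a a a Z fox fox ⇒ fox fox a a a a a K Z fox fox   [Z -> a K Z]
fox fox a a a a a K Z fox fox ⇒ fox fox a a a a a a a a Z fox fox   [K -> a a a]
fox fox a a a a a a a a Z fox fox ⇒ fox fox a a a a a a a a fox fox fox   [Z -> fox]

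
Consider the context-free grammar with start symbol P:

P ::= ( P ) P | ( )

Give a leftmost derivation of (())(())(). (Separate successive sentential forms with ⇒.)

P ⇒ (P)P ⇒ (())P ⇒ (())(P)P ⇒ (())(())P ⇒ (())(())()

P ⇒ (P)P   [P ::= ( P ) P]
(P)P ⇒ (())P   [P ::= ( )]
(())P ⇒ (())(P)P   [P ::= ( P ) P]
(())(P)P ⇒ (())(())P   [P ::= ( )]
(())(())P ⇒ (())(())()   [P ::= ( )]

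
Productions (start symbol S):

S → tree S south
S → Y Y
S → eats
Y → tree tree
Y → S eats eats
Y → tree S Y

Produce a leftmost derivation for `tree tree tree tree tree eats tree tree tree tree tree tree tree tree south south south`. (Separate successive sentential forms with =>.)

S => tree S south => tree tree S south south => tree tree tree S south south south => tree tree tree Y Y south south south => tree tree tree tree S Y Y south south south => tree tree tree tree Y Y Y Y south south south => tree tree tree tree tree S Y Y Y Y south south south => tree tree tree tree tree eats Y Y Y Y south south south => tree tree tree tree tree eats tree tree Y Y Y south south south => tree tree tree tree tree eats tree tree tree tree Y Y south south south => tree tree tree tree tree eats tree tree tree tree tree tree Y south south south => tree tree tree tree tree eats tree tree tree tree tree tree tree tree south south south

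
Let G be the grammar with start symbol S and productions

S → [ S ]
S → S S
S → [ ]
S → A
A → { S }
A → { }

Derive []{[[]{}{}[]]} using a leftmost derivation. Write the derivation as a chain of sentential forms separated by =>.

S=>SS=>[]S=>[]A=>[]{S}=>[]{[S]}=>[]{[SS]}=>[]{[[]S]}=>[]{[[]SS]}=>[]{[[]AS]}=>[]{[[]{}S]}=>[]{[[]{}SS]}=>[]{[[]{}AS]}=>[]{[[]{}{}S]}=>[]{[[]{}{}[]]}

S => SS   [S → S S]
SS => []S   [S → [ ]]
[]S => []A   [S → A]
[]A => []{S}   [A → { S }]
[]{S} => []{[S]}   [S → [ S ]]
[]{[S]} => []{[SS]}   [S → S S]
[]{[SS]} => []{[[]S]}   [S → [ ]]
[]{[[]S]} => []{[[]SS]}   [S → S S]
[]{[[]SS]} => []{[[]AS]}   [S → A]
[]{[[]AS]} => []{[[]{}S]}   [A → { }]
[]{[[]{}S]} => []{[[]{}SS]}   [S → S S]
[]{[[]{}SS]} => []{[[]{}AS]}   [S → A]
[]{[[]{}AS]} => []{[[]{}{}S]}   [A → { }]
[]{[[]{}{}S]} => []{[[]{}{}[]]}   [S → [ ]]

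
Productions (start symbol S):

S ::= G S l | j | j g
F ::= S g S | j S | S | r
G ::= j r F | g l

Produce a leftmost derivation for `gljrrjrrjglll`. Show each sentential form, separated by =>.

S=>GSl=>glSl=>glGSll=>gljrFSll=>gljrrSll=>gljrrGSlll=>gljrrjrFSlll=>gljrrjrrSlll=>gljrrjrrjglll

S => GSl   [S ::= G S l]
GSl => glSl   [G ::= g l]
glSl => glGSll   [S ::= G S l]
glGSll => gljrFSll   [G ::= j r F]
gljrFSll => gljrrSll   [F ::= r]
gljrrSll => gljrrGSlll   [S ::= G S l]
gljrrGSlll => gljrrjrFSlll   [G ::= j r F]
gljrrjrFSlll => gljrrjrrSlll   [F ::= r]
gljrrjrrSlll => gljrrjrrjglll   [S ::= j g]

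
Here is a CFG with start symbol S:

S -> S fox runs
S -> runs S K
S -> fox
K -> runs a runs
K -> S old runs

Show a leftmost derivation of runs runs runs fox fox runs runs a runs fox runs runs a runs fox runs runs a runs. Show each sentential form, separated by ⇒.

S ⇒ runs S K ⇒ runs S fox runs K ⇒ runs runs S K fox runs K ⇒ runs runs S fox runs K fox runs K ⇒ runs runs runs S K fox runs K fox runs K ⇒ runs runs runs S fox runs K fox runs K fox runs K ⇒ runs runs runs fox fox runs K fox runs K fox runs K ⇒ runs runs runs fox fox runs runs a runs fox runs K fox runs K ⇒ runs runs runs fox fox runs runs a runs fox runs runs a runs fox runs K ⇒ runs runs runs fox fox runs runs a runs fox runs runs a runs fox runs runs a runs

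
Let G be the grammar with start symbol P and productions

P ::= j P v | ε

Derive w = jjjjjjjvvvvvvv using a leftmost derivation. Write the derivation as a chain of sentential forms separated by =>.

P => jPv   [P ::= j P v]
jPv => jjPvv   [P ::= j P v]
jjPvv => jjjPvvv   [P ::= j P v]
jjjPvvv => jjjjPvvvv   [P ::= j P v]
jjjjPvvvv => jjjjjPvvvvv   [P ::= j P v]
jjjjjPvvvvv => jjjjjjPvvvvvv   [P ::= j P v]
jjjjjjPvvvvvv => jjjjjjjPvvvvvvv   [P ::= j P v]
jjjjjjjPvvvvvvv => jjjjjjjvvvvvvv   [P ::= ε]

P=>jPv=>jjPvv=>jjjPvvv=>jjjjPvvvv=>jjjjjPvvvvv=>jjjjjjPvvvvvv=>jjjjjjjPvvvvvvv=>jjjjjjjvvvvvvv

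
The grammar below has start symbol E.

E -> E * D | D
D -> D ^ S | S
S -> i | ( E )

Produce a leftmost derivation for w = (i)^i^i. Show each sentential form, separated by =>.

E => D   [E -> D]
D => D^S   [D -> D ^ S]
D^S => D^S^S   [D -> D ^ S]
D^S^S => S^S^S   [D -> S]
S^S^S => (E)^S^S   [S -> ( E )]
(E)^S^S => (D)^S^S   [E -> D]
(D)^S^S => (S)^S^S   [D -> S]
(S)^S^S => (i)^S^S   [S -> i]
(i)^S^S => (i)^i^S   [S -> i]
(i)^i^S => (i)^i^i   [S -> i]

E=>D=>D^S=>D^S^S=>S^S^S=>(E)^S^S=>(D)^S^S=>(S)^S^S=>(i)^S^S=>(i)^i^S=>(i)^i^i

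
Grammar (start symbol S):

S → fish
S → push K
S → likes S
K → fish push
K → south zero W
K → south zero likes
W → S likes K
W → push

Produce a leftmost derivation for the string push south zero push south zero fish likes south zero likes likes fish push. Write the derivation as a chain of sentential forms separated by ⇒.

S ⇒ push K ⇒ push south zero W ⇒ push south zero S likes K ⇒ push south zero push K likes K ⇒ push south zero push south zero W likes K ⇒ push south zero push south zero S likes K likes K ⇒ push south zero push south zero fish likes K likes K ⇒ push south zero push south zero fish likes south zero likes likes K ⇒ push south zero push south zero fish likes south zero likes likes fish push

S ⇒ push K   [S → push K]
push K ⇒ push south zero W   [K → south zero W]
push south zero W ⇒ push south zero S likes K   [W → S likes K]
push south zero S likes K ⇒ push south zero push K likes K   [S → push K]
push south zero push K likes K ⇒ push south zero push south zero W likes K   [K → south zero W]
push south zero push south zero W likes K ⇒ push south zero push south zero S likes K likes K   [W → S likes K]
push south zero push south zero S likes K likes K ⇒ push south zero push south zero fish likes K likes K   [S → fish]
push south zero push south zero fish likes K likes K ⇒ push south zero push south zero fish likes south zero likes likes K   [K → south zero likes]
push south zero push south zero fish likes south zero likes likes K ⇒ push south zero push south zero fish likes south zero likes likes fish push   [K → fish push]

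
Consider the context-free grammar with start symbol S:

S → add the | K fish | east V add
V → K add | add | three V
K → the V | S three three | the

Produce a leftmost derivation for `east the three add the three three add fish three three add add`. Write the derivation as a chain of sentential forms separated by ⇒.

S ⇒ east V add   [S → east V add]
east V add ⇒ east K add add   [V → K add]
east K add add ⇒ east S three three add add   [K → S three three]
east S three three add add ⇒ east K fish three three add add   [S → K fish]
east K fish three three add add ⇒ east the V fish three three add add   [K → the V]
east the V fish three three add add ⇒ east the three V fish three three add add   [V → three V]
east the three V fish three three add add ⇒ east the three K add fish three three add add   [V → K add]
east the three K add fish three three add add ⇒ east the three S three three add fish three three add add   [K → S three three]
east the three S three three add fish three three add add ⇒ east the three add the three three add fish three three add add   [S → add the]

S ⇒ east V add ⇒ east K add add ⇒ east S three three add add ⇒ east K fish three three add add ⇒ east the V fish three three add add ⇒ east the three V fish three three add add ⇒ east the three K add fish three three add add ⇒ east the three S three three add fish three three add add ⇒ east the three add the three three add fish three three add add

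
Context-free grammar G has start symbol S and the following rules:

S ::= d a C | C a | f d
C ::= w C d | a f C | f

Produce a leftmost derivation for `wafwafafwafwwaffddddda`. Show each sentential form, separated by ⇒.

S ⇒ Ca ⇒ wCda ⇒ wafCda ⇒ wafwCdda ⇒ wafwafCdda ⇒ wafwafafCdda ⇒ wafwafafwCddda ⇒ wafwafafwafCddda ⇒ wafwafafwafwCdddda ⇒ wafwafafwafwwCddddda ⇒ wafwafafwafwwafCddddda ⇒ wafwafafwafwwaffddddda

S ⇒ Ca   [S ::= C a]
Ca ⇒ wCda   [C ::= w C d]
wCda ⇒ wafCda   [C ::= a f C]
wafCda ⇒ wafwCdda   [C ::= w C d]
wafwCdda ⇒ wafwafCdda   [C ::= a f C]
wafwafCdda ⇒ wafwafafCdda   [C ::= a f C]
wafwafafCdda ⇒ wafwafafwCddda   [C ::= w C d]
wafwafafwCddda ⇒ wafwafafwafCddda   [C ::= a f C]
wafwafafwafCddda ⇒ wafwafafwafwCdddda   [C ::= w C d]
wafwafafwafwCdddda ⇒ wafwafafwafwwCddddda   [C ::= w C d]
wafwafafwafwwCddddda ⇒ wafwafafwafwwafCddddda   [C ::= a f C]
wafwafafwafwwafCddddda ⇒ wafwafafwafwwaffddddda   [C ::= f]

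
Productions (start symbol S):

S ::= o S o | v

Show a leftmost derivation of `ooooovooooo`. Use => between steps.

S => oSo   [S ::= o S o]
oSo => ooSoo   [S ::= o S o]
ooSoo => oooSooo   [S ::= o S o]
oooSooo => ooooSoooo   [S ::= o S o]
ooooSoooo => oooooSooooo   [S ::= o S o]
oooooSooooo => ooooovooooo   [S ::= v]

S => oSo => ooSoo => oooSooo => ooooSoooo => oooooSooooo => ooooovooooo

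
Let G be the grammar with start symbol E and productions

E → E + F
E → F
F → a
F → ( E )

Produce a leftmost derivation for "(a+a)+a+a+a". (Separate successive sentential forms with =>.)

E => E+F => E+F+F => E+F+F+F => F+F+F+F => (E)+F+F+F => (E+F)+F+F+F => (F+F)+F+F+F => (a+F)+F+F+F => (a+a)+F+F+F => (a+a)+a+F+F => (a+a)+a+a+F => (a+a)+a+a+a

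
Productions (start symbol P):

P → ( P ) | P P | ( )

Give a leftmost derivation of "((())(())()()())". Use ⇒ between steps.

P ⇒ (P)   [P → ( P )]
(P) ⇒ (PP)   [P → P P]
(PP) ⇒ (PPP)   [P → P P]
(PPP) ⇒ (PPPP)   [P → P P]
(PPPP) ⇒ (PPPPP)   [P → P P]
(PPPPP) ⇒ ((P)PPPP)   [P → ( P )]
((P)PPPP) ⇒ ((())PPPP)   [P → ( )]
((())PPPP) ⇒ ((())(P)PPP)   [P → ( P )]
((())(P)PPP) ⇒ ((())(())PPP)   [P → ( )]
((())(())PPP) ⇒ ((())(())()PP)   [P → ( )]
((())(())()PP) ⇒ ((())(())()()P)   [P → ( )]
((())(())()()P) ⇒ ((())(())()()())   [P → ( )]

P ⇒ (P) ⇒ (PP) ⇒ (PPP) ⇒ (PPPP) ⇒ (PPPPP) ⇒ ((P)PPPP) ⇒ ((())PPPP) ⇒ ((())(P)PPP) ⇒ ((())(())PPP) ⇒ ((())(())()PP) ⇒ ((())(())()()P) ⇒ ((())(())()()())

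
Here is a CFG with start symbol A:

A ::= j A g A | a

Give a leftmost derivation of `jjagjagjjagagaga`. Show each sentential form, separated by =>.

A => jAgA => jjAgAgA => jjagAgA => jjagjAgAgA => jjagjagAgA => jjagjagjAgAgA => jjagjagjjAgAgAgA => jjagjagjjagAgAgA => jjagjagjjagagAgA => jjagjagjjagagagA => jjagjagjjagagaga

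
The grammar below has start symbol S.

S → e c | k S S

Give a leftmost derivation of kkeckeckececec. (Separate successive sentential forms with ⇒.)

S⇒kSS⇒kkSSS⇒kkecSS⇒kkeckSSS⇒kkeckecSS⇒kkeckeckSSS⇒kkeckeckecSS⇒kkeckeckececS⇒kkeckeckececec

S ⇒ kSS   [S → k S S]
kSS ⇒ kkSSS   [S → k S S]
kkSSS ⇒ kkecSS   [S → e c]
kkecSS ⇒ kkeckSSS   [S → k S S]
kkeckSSS ⇒ kkeckecSS   [S → e c]
kkeckecSS ⇒ kkeckeckSSS   [S → k S S]
kkeckeckSSS ⇒ kkeckeckecSS   [S → e c]
kkeckeckecSS ⇒ kkeckeckececS   [S → e c]
kkeckeckececS ⇒ kkeckeckececec   [S → e c]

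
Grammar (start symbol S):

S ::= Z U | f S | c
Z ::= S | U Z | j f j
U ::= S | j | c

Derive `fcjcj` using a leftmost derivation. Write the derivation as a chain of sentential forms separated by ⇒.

S⇒ZU⇒SU⇒ZUU⇒SUU⇒ZUUU⇒SUUU⇒fSUUU⇒fcUUU⇒fcjUU⇒fcjcU⇒fcjcj

S ⇒ ZU   [S ::= Z U]
ZU ⇒ SU   [Z ::= S]
SU ⇒ ZUU   [S ::= Z U]
ZUU ⇒ SUU   [Z ::= S]
SUU ⇒ ZUUU   [S ::= Z U]
ZUUU ⇒ SUUU   [Z ::= S]
SUUU ⇒ fSUUU   [S ::= f S]
fSUUU ⇒ fcUUU   [S ::= c]
fcUUU ⇒ fcjUU   [U ::= j]
fcjUU ⇒ fcjcU   [U ::= c]
fcjcU ⇒ fcjcj   [U ::= j]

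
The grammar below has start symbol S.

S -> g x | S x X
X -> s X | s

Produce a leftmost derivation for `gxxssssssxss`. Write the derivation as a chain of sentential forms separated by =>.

S => SxX   [S -> S x X]
SxX => SxXxX   [S -> S x X]
SxXxX => gxxXxX   [S -> g x]
gxxXxX => gxxsXxX   [X -> s X]
gxxsXxX => gxxssXxX   [X -> s X]
gxxssXxX => gxxsssXxX   [X -> s X]
gxxsssXxX => gxxssssXxX   [X -> s X]
gxxssssXxX => gxxsssssXxX   [X -> s X]
gxxsssssXxX => gxxssssssxX   [X -> s]
gxxssssssxX => gxxssssssxsX   [X -> s X]
gxxssssssxsX => gxxssssssxss   [X -> s]

S => SxX => SxXxX => gxxXxX => gxxsXxX => gxxssXxX => gxxsssXxX => gxxssssXxX => gxxsssssXxX => gxxssssssxX => gxxssssssxsX => gxxssssssxss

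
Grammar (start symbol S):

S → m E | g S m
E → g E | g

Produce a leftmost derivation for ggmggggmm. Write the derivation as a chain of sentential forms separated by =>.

S => gSm   [S → g S m]
gSm => ggSmm   [S → g S m]
ggSmm => ggmEmm   [S → m E]
ggmEmm => ggmgEmm   [E → g E]
ggmgEmm => ggmggEmm   [E → g E]
ggmggEmm => ggmgggEmm   [E → g E]
ggmgggEmm => ggmggggmm   [E → g]

S => gSm => ggSmm => ggmEmm => ggmgEmm => ggmggEmm => ggmgggEmm => ggmggggmm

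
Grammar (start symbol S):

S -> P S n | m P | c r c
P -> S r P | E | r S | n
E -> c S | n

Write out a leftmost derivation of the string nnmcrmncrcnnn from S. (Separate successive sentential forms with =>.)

S => PSn   [S -> P S n]
PSn => nSn   [P -> n]
nSn => nPSnn   [S -> P S n]
nPSnn => nESnn   [P -> E]
nESnn => nnSnn   [E -> n]
nnSnn => nnmPnn   [S -> m P]
nnmPnn => nnmEnn   [P -> E]
nnmEnn => nnmcSnn   [E -> c S]
nnmcSnn => nnmcPSnnn   [S -> P S n]
nnmcPSnnn => nnmcrSSnnn   [P -> r S]
nnmcrSSnnn => nnmcrmPSnnn   [S -> m P]
nnmcrmPSnnn => nnmcrmnSnnn   [P -> n]
nnmcrmnSnnn => nnmcrmncrcnnn   [S -> c r c]

S => PSn => nSn => nPSnn => nESnn => nnSnn => nnmPnn => nnmEnn => nnmcSnn => nnmcPSnnn => nnmcrSSnnn => nnmcrmPSnnn => nnmcrmnSnnn => nnmcrmncrcnnn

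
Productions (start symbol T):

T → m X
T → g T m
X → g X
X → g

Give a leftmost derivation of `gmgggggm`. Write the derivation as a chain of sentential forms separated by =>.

T => gTm   [T → g T m]
gTm => gmXm   [T → m X]
gmXm => gmgXm   [X → g X]
gmgXm => gmggXm   [X → g X]
gmggXm => gmgggXm   [X → g X]
gmgggXm => gmggggXm   [X → g X]
gmggggXm => gmgggggm   [X → g]

T => gTm => gmXm => gmgXm => gmggXm => gmgggXm => gmggggXm => gmgggggm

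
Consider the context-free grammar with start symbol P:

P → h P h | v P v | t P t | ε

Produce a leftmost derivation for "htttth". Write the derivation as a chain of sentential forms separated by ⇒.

P ⇒ hPh   [P → h P h]
hPh ⇒ htPth   [P → t P t]
htPth ⇒ httPtth   [P → t P t]
httPtth ⇒ htttth   [P → ε]

P ⇒ hPh ⇒ htPth ⇒ httPtth ⇒ htttth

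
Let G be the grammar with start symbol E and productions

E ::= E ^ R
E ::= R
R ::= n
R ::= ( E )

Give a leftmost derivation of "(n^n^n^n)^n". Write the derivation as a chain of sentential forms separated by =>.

E => E^R   [E ::= E ^ R]
E^R => R^R   [E ::= R]
R^R => (E)^R   [R ::= ( E )]
(E)^R => (E^R)^R   [E ::= E ^ R]
(E^R)^R => (E^R^R)^R   [E ::= E ^ R]
(E^R^R)^R => (E^R^R^R)^R   [E ::= E ^ R]
(E^R^R^R)^R => (R^R^R^R)^R   [E ::= R]
(R^R^R^R)^R => (n^R^R^R)^R   [R ::= n]
(n^R^R^R)^R => (n^n^R^R)^R   [R ::= n]
(n^n^R^R)^R => (n^n^n^R)^R   [R ::= n]
(n^n^n^R)^R => (n^n^n^n)^R   [R ::= n]
(n^n^n^n)^R => (n^n^n^n)^n   [R ::= n]

E => E^R => R^R => (E)^R => (E^R)^R => (E^R^R)^R => (E^R^R^R)^R => (R^R^R^R)^R => (n^R^R^R)^R => (n^n^R^R)^R => (n^n^n^R)^R => (n^n^n^n)^R => (n^n^n^n)^n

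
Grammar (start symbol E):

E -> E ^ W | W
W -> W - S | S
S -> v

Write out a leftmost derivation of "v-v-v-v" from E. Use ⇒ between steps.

E ⇒ W   [E -> W]
W ⇒ W-S   [W -> W - S]
W-S ⇒ W-S-S   [W -> W - S]
W-S-S ⇒ W-S-S-S   [W -> W - S]
W-S-S-S ⇒ S-S-S-S   [W -> S]
S-S-S-S ⇒ v-S-S-S   [S -> v]
v-S-S-S ⇒ v-v-S-S   [S -> v]
v-v-S-S ⇒ v-v-v-S   [S -> v]
v-v-v-S ⇒ v-v-v-v   [S -> v]

E ⇒ W ⇒ W-S ⇒ W-S-S ⇒ W-S-S-S ⇒ S-S-S-S ⇒ v-S-S-S ⇒ v-v-S-S ⇒ v-v-v-S ⇒ v-v-v-v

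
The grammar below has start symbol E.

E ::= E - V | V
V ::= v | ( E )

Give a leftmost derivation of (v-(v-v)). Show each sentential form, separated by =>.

E => V => (E) => (E-V) => (V-V) => (v-V) => (v-(E)) => (v-(E-V)) => (v-(V-V)) => (v-(v-V)) => (v-(v-v))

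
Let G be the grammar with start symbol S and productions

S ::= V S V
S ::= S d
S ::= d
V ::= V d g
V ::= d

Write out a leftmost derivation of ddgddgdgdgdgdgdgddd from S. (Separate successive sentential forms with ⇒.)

S ⇒ VSV ⇒ VdgSV ⇒ ddgSV ⇒ ddgVSVV ⇒ ddgVdgSVV ⇒ ddgVdgdgSVV ⇒ ddgVdgdgdgSVV ⇒ ddgVdgdgdgdgSVV ⇒ ddgVdgdgdgdgdgSVV ⇒ ddgVdgdgdgdgdgdgSVV ⇒ ddgddgdgdgdgdgdgSVV ⇒ ddgddgdgdgdgdgdgdVV ⇒ ddgddgdgdgdgdgdgddV ⇒ ddgddgdgdgdgdgdgddd

S ⇒ VSV   [S ::= V S V]
VSV ⇒ VdgSV   [V ::= V d g]
VdgSV ⇒ ddgSV   [V ::= d]
ddgSV ⇒ ddgVSVV   [S ::= V S V]
ddgVSVV ⇒ ddgVdgSVV   [V ::= V d g]
ddgVdgSVV ⇒ ddgVdgdgSVV   [V ::= V d g]
ddgVdgdgSVV ⇒ ddgVdgdgdgSVV   [V ::= V d g]
ddgVdgdgdgSVV ⇒ ddgVdgdgdgdgSVV   [V ::= V d g]
ddgVdgdgdgdgSVV ⇒ ddgVdgdgdgdgdgSVV   [V ::= V d g]
ddgVdgdgdgdgdgSVV ⇒ ddgVdgdgdgdgdgdgSVV   [V ::= V d g]
ddgVdgdgdgdgdgdgSVV ⇒ ddgddgdgdgdgdgdgSVV   [V ::= d]
ddgddgdgdgdgdgdgSVV ⇒ ddgddgdgdgdgdgdgdVV   [S ::= d]
ddgddgdgdgdgdgdgdVV ⇒ ddgddgdgdgdgdgdgddV   [V ::= d]
ddgddgdgdgdgdgdgddV ⇒ ddgddgdgdgdgdgdgddd   [V ::= d]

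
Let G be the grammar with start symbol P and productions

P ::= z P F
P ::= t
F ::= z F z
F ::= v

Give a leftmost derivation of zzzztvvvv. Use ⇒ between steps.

P ⇒ zPF ⇒ zzPFF ⇒ zzzPFFF ⇒ zzzzPFFFF ⇒ zzzztFFFF ⇒ zzzztvFFF ⇒ zzzztvvFF ⇒ zzzztvvvF ⇒ zzzztvvvv

P ⇒ zPF   [P ::= z P F]
zPF ⇒ zzPFF   [P ::= z P F]
zzPFF ⇒ zzzPFFF   [P ::= z P F]
zzzPFFF ⇒ zzzzPFFFF   [P ::= z P F]
zzzzPFFFF ⇒ zzzztFFFF   [P ::= t]
zzzztFFFF ⇒ zzzztvFFF   [F ::= v]
zzzztvFFF ⇒ zzzztvvFF   [F ::= v]
zzzztvvFF ⇒ zzzztvvvF   [F ::= v]
zzzztvvvF ⇒ zzzztvvvv   [F ::= v]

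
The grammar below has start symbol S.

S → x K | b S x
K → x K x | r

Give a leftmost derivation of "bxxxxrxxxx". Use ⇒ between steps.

S ⇒ bSx ⇒ bxKx ⇒ bxxKxx ⇒ bxxxKxxx ⇒ bxxxxKxxxx ⇒ bxxxxrxxxx

S ⇒ bSx   [S → b S x]
bSx ⇒ bxKx   [S → x K]
bxKx ⇒ bxxKxx   [K → x K x]
bxxKxx ⇒ bxxxKxxx   [K → x K x]
bxxxKxxx ⇒ bxxxxKxxxx   [K → x K x]
bxxxxKxxxx ⇒ bxxxxrxxxx   [K → r]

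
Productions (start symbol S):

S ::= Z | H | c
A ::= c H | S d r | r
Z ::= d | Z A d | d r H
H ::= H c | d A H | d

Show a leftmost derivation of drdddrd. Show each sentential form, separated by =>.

S => Z => ZAd => drHAd => drdAd => drdSdrd => drdHdrd => drdddrd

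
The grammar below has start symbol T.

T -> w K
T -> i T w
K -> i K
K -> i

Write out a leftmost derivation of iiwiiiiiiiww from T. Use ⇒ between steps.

T ⇒ iTw   [T -> i T w]
iTw ⇒ iiTww   [T -> i T w]
iiTww ⇒ iiwKww   [T -> w K]
iiwKww ⇒ iiwiKww   [K -> i K]
iiwiKww ⇒ iiwiiKww   [K -> i K]
iiwiiKww ⇒ iiwiiiKww   [K -> i K]
iiwiiiKww ⇒ iiwiiiiKww   [K -> i K]
iiwiiiiKww ⇒ iiwiiiiiKww   [K -> i K]
iiwiiiiiKww ⇒ iiwiiiiiiKww   [K -> i K]
iiwiiiiiiKww ⇒ iiwiiiiiiiww   [K -> i]

T ⇒ iTw ⇒ iiTww ⇒ iiwKww ⇒ iiwiKww ⇒ iiwiiKww ⇒ iiwiiiKww ⇒ iiwiiiiKww ⇒ iiwiiiiiKww ⇒ iiwiiiiiiKww ⇒ iiwiiiiiiiww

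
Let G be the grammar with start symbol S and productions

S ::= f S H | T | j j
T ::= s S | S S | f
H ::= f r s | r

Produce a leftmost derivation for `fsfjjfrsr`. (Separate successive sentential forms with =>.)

S => fSH => fTH => fsSH => fsfSHH => fsfjjHH => fsfjjfrsH => fsfjjfrsr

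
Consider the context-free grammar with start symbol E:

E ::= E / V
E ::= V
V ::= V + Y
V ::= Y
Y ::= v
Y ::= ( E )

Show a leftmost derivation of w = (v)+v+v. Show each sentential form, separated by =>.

E => V   [E ::= V]
V => V+Y   [V ::= V + Y]
V+Y => V+Y+Y   [V ::= V + Y]
V+Y+Y => Y+Y+Y   [V ::= Y]
Y+Y+Y => (E)+Y+Y   [Y ::= ( E )]
(E)+Y+Y => (V)+Y+Y   [E ::= V]
(V)+Y+Y => (Y)+Y+Y   [V ::= Y]
(Y)+Y+Y => (v)+Y+Y   [Y ::= v]
(v)+Y+Y => (v)+v+Y   [Y ::= v]
(v)+v+Y => (v)+v+v   [Y ::= v]

E => V => V+Y => V+Y+Y => Y+Y+Y => (E)+Y+Y => (V)+Y+Y => (Y)+Y+Y => (v)+Y+Y => (v)+v+Y => (v)+v+v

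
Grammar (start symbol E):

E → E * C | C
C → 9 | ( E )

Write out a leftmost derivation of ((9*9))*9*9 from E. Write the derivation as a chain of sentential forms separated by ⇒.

E⇒E*C⇒E*C*C⇒C*C*C⇒(E)*C*C⇒(C)*C*C⇒((E))*C*C⇒((E*C))*C*C⇒((C*C))*C*C⇒((9*C))*C*C⇒((9*9))*C*C⇒((9*9))*9*C⇒((9*9))*9*9

E ⇒ E*C   [E → E * C]
E*C ⇒ E*C*C   [E → E * C]
E*C*C ⇒ C*C*C   [E → C]
C*C*C ⇒ (E)*C*C   [C → ( E )]
(E)*C*C ⇒ (C)*C*C   [E → C]
(C)*C*C ⇒ ((E))*C*C   [C → ( E )]
((E))*C*C ⇒ ((E*C))*C*C   [E → E * C]
((E*C))*C*C ⇒ ((C*C))*C*C   [E → C]
((C*C))*C*C ⇒ ((9*C))*C*C   [C → 9]
((9*C))*C*C ⇒ ((9*9))*C*C   [C → 9]
((9*9))*C*C ⇒ ((9*9))*9*C   [C → 9]
((9*9))*9*C ⇒ ((9*9))*9*9   [C → 9]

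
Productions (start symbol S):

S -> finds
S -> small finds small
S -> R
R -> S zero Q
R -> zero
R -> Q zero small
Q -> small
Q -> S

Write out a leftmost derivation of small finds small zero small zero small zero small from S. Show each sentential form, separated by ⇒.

S ⇒ R   [S -> R]
R ⇒ Q zero small   [R -> Q zero small]
Q zero small ⇒ S zero small   [Q -> S]
S zero small ⇒ R zero small   [S -> R]
R zero small ⇒ S zero Q zero small   [R -> S zero Q]
S zero Q zero small ⇒ R zero Q zero small   [S -> R]
R zero Q zero small ⇒ S zero Q zero Q zero small   [R -> S zero Q]
S zero Q zero Q zero small ⇒ small finds small zero Q zero Q zero small   [S -> small finds small]
small finds small zero Q zero Q zero small ⇒ small finds small zero small zero Q zero small   [Q -> small]
small finds small zero small zero Q zero small ⇒ small finds small zero small zero small zero small   [Q -> small]

S ⇒ R ⇒ Q zero small ⇒ S zero small ⇒ R zero small ⇒ S zero Q zero small ⇒ R zero Q zero small ⇒ S zero Q zero Q zero small ⇒ small finds small zero Q zero Q zero small ⇒ small finds small zero small zero Q zero small ⇒ small finds small zero small zero small zero small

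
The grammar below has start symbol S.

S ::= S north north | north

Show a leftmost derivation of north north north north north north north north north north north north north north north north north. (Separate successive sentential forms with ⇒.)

S ⇒ S north north   [S ::= S north north]
S north north ⇒ S north north north north   [S ::= S north north]
S north north north north ⇒ S north north north north north north   [S ::= S north north]
S north north north north north north ⇒ S north north north north north north north north   [S ::= S north north]
S north north north north north north north north ⇒ S north north north north north north north north north north   [S ::= S north north]
S north north north north north north north north north north ⇒ S north north north north north north north north north north north north   [S ::= S north north]
S north north north north north north north north north north north north ⇒ S north north north north north north north north north north north north north north   [S ::= S north north]
S north north north north north north north north north north north north north north ⇒ S north north north north north north north north north north north north north north north north   [S ::= S north north]
S north north north north north north north north north north north north north north north north ⇒ north north north north north north north north north north north north north north north north north   [S ::= north]

S ⇒ S north north ⇒ S north north north north ⇒ S north north north north north north ⇒ S north north north north north north north north ⇒ S north north north north north north north north north north ⇒ S north north north north north north north north north north north north ⇒ S north north north north north north north north north north north north north north ⇒ S north north north north north north north north north north north north north north north north ⇒ north north north north north north north north north north north north north north north north north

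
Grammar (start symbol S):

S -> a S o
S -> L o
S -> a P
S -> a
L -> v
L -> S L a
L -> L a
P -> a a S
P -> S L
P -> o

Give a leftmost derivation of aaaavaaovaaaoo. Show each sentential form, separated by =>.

S => aSo => aaPo => aaaaSo => aaaaLoo => aaaaSLaoo => aaaaLoLaoo => aaaaLaoLaoo => aaaaLaaoLaoo => aaaavaaoLaoo => aaaavaaoLaaoo => aaaavaaoLaaaoo => aaaavaaovaaaoo

S => aSo   [S -> a S o]
aSo => aaPo   [S -> a P]
aaPo => aaaaSo   [P -> a a S]
aaaaSo => aaaaLoo   [S -> L o]
aaaaLoo => aaaaSLaoo   [L -> S L a]
aaaaSLaoo => aaaaLoLaoo   [S -> L o]
aaaaLoLaoo => aaaaLaoLaoo   [L -> L a]
aaaaLaoLaoo => aaaaLaaoLaoo   [L -> L a]
aaaaLaaoLaoo => aaaavaaoLaoo   [L -> v]
aaaavaaoLaoo => aaaavaaoLaaoo   [L -> L a]
aaaavaaoLaaoo => aaaavaaoLaaaoo   [L -> L a]
aaaavaaoLaaaoo => aaaavaaovaaaoo   [L -> v]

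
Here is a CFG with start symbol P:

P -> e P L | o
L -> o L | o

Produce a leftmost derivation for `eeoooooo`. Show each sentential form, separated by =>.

P=>ePL=>eePLL=>eeoLL=>eeooLL=>eeoooLL=>eeooooLL=>eeoooooL=>eeoooooo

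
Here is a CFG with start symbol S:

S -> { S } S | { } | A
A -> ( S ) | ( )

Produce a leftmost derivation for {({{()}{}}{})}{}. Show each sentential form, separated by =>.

S=>{S}S=>{A}S=>{(S)}S=>{({S}S)}S=>{({{S}S}S)}S=>{({{A}S}S)}S=>{({{()}S}S)}S=>{({{()}{}}S)}S=>{({{()}{}}{})}S=>{({{()}{}}{})}{}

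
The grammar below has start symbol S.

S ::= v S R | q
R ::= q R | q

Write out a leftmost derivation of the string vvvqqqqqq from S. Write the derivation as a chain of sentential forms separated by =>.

S => vSR   [S ::= v S R]
vSR => vvSRR   [S ::= v S R]
vvSRR => vvvSRRR   [S ::= v S R]
vvvSRRR => vvvqRRR   [S ::= q]
vvvqRRR => vvvqqRRR   [R ::= q R]
vvvqqRRR => vvvqqqRRR   [R ::= q R]
vvvqqqRRR => vvvqqqqRR   [R ::= q]
vvvqqqqRR => vvvqqqqqR   [R ::= q]
vvvqqqqqR => vvvqqqqqq   [R ::= q]

S => vSR => vvSRR => vvvSRRR => vvvqRRR => vvvqqRRR => vvvqqqRRR => vvvqqqqRR => vvvqqqqqR => vvvqqqqqq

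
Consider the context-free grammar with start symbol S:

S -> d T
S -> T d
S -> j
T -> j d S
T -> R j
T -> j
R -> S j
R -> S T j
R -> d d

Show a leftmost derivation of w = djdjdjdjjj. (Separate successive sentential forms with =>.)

S => dT => dRj => dSTjj => dTdTjj => djdSdTjj => djdjdTjj => djdjdjdSjj => djdjdjdjjj

S => dT   [S -> d T]
dT => dRj   [T -> R j]
dRj => dSTjj   [R -> S T j]
dSTjj => dTdTjj   [S -> T d]
dTdTjj => djdSdTjj   [T -> j d S]
djdSdTjj => djdjdTjj   [S -> j]
djdjdTjj => djdjdjdSjj   [T -> j d S]
djdjdjdSjj => djdjdjdjjj   [S -> j]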